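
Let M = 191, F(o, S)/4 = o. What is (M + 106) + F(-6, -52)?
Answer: 273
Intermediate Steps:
F(o, S) = 4*o
(M + 106) + F(-6, -52) = (191 + 106) + 4*(-6) = 297 - 24 = 273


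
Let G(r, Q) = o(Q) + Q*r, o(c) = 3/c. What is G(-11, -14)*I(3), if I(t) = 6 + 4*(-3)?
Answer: -6459/7 ≈ -922.71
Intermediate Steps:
G(r, Q) = 3/Q + Q*r
I(t) = -6 (I(t) = 6 - 12 = -6)
G(-11, -14)*I(3) = (3/(-14) - 14*(-11))*(-6) = (3*(-1/14) + 154)*(-6) = (-3/14 + 154)*(-6) = (2153/14)*(-6) = -6459/7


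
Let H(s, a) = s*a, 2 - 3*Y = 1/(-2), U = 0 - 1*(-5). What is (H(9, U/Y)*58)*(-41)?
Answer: -128412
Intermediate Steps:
U = 5 (U = 0 + 5 = 5)
Y = ⅚ (Y = ⅔ - ⅓/(-2) = ⅔ - ⅓*(-½) = ⅔ + ⅙ = ⅚ ≈ 0.83333)
H(s, a) = a*s
(H(9, U/Y)*58)*(-41) = (((5/(⅚))*9)*58)*(-41) = (((5*(6/5))*9)*58)*(-41) = ((6*9)*58)*(-41) = (54*58)*(-41) = 3132*(-41) = -128412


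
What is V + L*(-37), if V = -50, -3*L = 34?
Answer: 1108/3 ≈ 369.33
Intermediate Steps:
L = -34/3 (L = -1/3*34 = -34/3 ≈ -11.333)
V + L*(-37) = -50 - 34/3*(-37) = -50 + 1258/3 = 1108/3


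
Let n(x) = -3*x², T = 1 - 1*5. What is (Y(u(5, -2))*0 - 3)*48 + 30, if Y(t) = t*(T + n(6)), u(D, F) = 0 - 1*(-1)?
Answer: -114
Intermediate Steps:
u(D, F) = 1 (u(D, F) = 0 + 1 = 1)
T = -4 (T = 1 - 5 = -4)
Y(t) = -112*t (Y(t) = t*(-4 - 3*6²) = t*(-4 - 3*36) = t*(-4 - 108) = t*(-112) = -112*t)
(Y(u(5, -2))*0 - 3)*48 + 30 = (-112*1*0 - 3)*48 + 30 = (-112*0 - 3)*48 + 30 = (0 - 3)*48 + 30 = -3*48 + 30 = -144 + 30 = -114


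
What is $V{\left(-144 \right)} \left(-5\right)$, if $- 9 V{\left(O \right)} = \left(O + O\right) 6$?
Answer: $-960$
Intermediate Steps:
$V{\left(O \right)} = - \frac{4 O}{3}$ ($V{\left(O \right)} = - \frac{\left(O + O\right) 6}{9} = - \frac{2 O 6}{9} = - \frac{12 O}{9} = - \frac{4 O}{3}$)
$V{\left(-144 \right)} \left(-5\right) = \left(- \frac{4}{3}\right) \left(-144\right) \left(-5\right) = 192 \left(-5\right) = -960$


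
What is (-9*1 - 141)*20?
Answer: -3000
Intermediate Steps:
(-9*1 - 141)*20 = (-9 - 141)*20 = -150*20 = -3000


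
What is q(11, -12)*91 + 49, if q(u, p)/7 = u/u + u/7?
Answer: 1687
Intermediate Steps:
q(u, p) = 7 + u (q(u, p) = 7*(u/u + u/7) = 7*(1 + u*(1/7)) = 7*(1 + u/7) = 7 + u)
q(11, -12)*91 + 49 = (7 + 11)*91 + 49 = 18*91 + 49 = 1638 + 49 = 1687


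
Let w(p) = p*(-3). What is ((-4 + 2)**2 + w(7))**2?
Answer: 289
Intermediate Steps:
w(p) = -3*p
((-4 + 2)**2 + w(7))**2 = ((-4 + 2)**2 - 3*7)**2 = ((-2)**2 - 21)**2 = (4 - 21)**2 = (-17)**2 = 289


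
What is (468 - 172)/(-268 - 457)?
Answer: -296/725 ≈ -0.40828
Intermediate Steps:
(468 - 172)/(-268 - 457) = 296/(-725) = 296*(-1/725) = -296/725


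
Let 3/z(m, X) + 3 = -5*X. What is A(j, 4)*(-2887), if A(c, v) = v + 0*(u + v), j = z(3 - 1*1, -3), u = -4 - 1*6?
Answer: -11548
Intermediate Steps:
u = -10 (u = -4 - 6 = -10)
z(m, X) = 3/(-3 - 5*X)
j = ¼ (j = -3/(3 + 5*(-3)) = -3/(3 - 15) = -3/(-12) = -3*(-1/12) = ¼ ≈ 0.25000)
A(c, v) = v (A(c, v) = v + 0*(-10 + v) = v + 0 = v)
A(j, 4)*(-2887) = 4*(-2887) = -11548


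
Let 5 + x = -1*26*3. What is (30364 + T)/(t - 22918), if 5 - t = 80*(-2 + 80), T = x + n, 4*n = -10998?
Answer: -55063/58306 ≈ -0.94438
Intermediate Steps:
n = -5499/2 (n = (¼)*(-10998) = -5499/2 ≈ -2749.5)
x = -83 (x = -5 - 1*26*3 = -5 - 26*3 = -5 - 78 = -83)
T = -5665/2 (T = -83 - 5499/2 = -5665/2 ≈ -2832.5)
t = -6235 (t = 5 - 80*(-2 + 80) = 5 - 80*78 = 5 - 1*6240 = 5 - 6240 = -6235)
(30364 + T)/(t - 22918) = (30364 - 5665/2)/(-6235 - 22918) = (55063/2)/(-29153) = (55063/2)*(-1/29153) = -55063/58306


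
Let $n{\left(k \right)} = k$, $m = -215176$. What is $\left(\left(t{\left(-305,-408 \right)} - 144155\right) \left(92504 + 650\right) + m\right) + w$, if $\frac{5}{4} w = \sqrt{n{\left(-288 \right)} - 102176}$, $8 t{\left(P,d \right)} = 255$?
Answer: $- \frac{53703443049}{4} + \frac{32 i \sqrt{1601}}{5} \approx -1.3426 \cdot 10^{10} + 256.08 i$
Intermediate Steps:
$t{\left(P,d \right)} = \frac{255}{8}$ ($t{\left(P,d \right)} = \frac{1}{8} \cdot 255 = \frac{255}{8}$)
$w = \frac{32 i \sqrt{1601}}{5}$ ($w = \frac{4 \sqrt{-288 - 102176}}{5} = \frac{4 \sqrt{-102464}}{5} = \frac{4 \cdot 8 i \sqrt{1601}}{5} = \frac{32 i \sqrt{1601}}{5} \approx 256.08 i$)
$\left(\left(t{\left(-305,-408 \right)} - 144155\right) \left(92504 + 650\right) + m\right) + w = \left(\left(\frac{255}{8} - 144155\right) \left(92504 + 650\right) - 215176\right) + \frac{32 i \sqrt{1601}}{5} = \left(\left(- \frac{1152985}{8}\right) 93154 - 215176\right) + \frac{32 i \sqrt{1601}}{5} = \left(- \frac{53702582345}{4} - 215176\right) + \frac{32 i \sqrt{1601}}{5} = - \frac{53703443049}{4} + \frac{32 i \sqrt{1601}}{5}$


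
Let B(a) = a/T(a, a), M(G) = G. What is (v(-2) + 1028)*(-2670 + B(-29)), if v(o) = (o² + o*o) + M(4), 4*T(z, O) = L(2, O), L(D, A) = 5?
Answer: -2800928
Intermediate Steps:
T(z, O) = 5/4 (T(z, O) = (¼)*5 = 5/4)
B(a) = 4*a/5 (B(a) = a/(5/4) = a*(⅘) = 4*a/5)
v(o) = 4 + 2*o² (v(o) = (o² + o*o) + 4 = (o² + o²) + 4 = 2*o² + 4 = 4 + 2*o²)
(v(-2) + 1028)*(-2670 + B(-29)) = ((4 + 2*(-2)²) + 1028)*(-2670 + (⅘)*(-29)) = ((4 + 2*4) + 1028)*(-2670 - 116/5) = ((4 + 8) + 1028)*(-13466/5) = (12 + 1028)*(-13466/5) = 1040*(-13466/5) = -2800928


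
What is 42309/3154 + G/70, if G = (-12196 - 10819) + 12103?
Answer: -15727409/110390 ≈ -142.47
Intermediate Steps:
G = -10912 (G = -23015 + 12103 = -10912)
42309/3154 + G/70 = 42309/3154 - 10912/70 = 42309*(1/3154) - 10912*1/70 = 42309/3154 - 5456/35 = -15727409/110390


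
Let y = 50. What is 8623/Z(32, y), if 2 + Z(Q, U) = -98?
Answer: -8623/100 ≈ -86.230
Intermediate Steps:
Z(Q, U) = -100 (Z(Q, U) = -2 - 98 = -100)
8623/Z(32, y) = 8623/(-100) = 8623*(-1/100) = -8623/100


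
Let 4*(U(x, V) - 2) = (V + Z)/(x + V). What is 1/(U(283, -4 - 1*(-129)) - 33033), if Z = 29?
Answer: -816/26953219 ≈ -3.0275e-5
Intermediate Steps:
U(x, V) = 2 + (29 + V)/(4*(V + x)) (U(x, V) = 2 + ((V + 29)/(x + V))/4 = 2 + ((29 + V)/(V + x))/4 = 2 + (29 + V)/(4*(V + x)))
1/(U(283, -4 - 1*(-129)) - 33033) = 1/((29 + 8*283 + 9*(-4 - 1*(-129)))/(4*((-4 - 1*(-129)) + 283)) - 33033) = 1/((29 + 2264 + 9*(-4 + 129))/(4*((-4 + 129) + 283)) - 33033) = 1/((29 + 2264 + 9*125)/(4*(125 + 283)) - 33033) = 1/((¼)*(29 + 2264 + 1125)/408 - 33033) = 1/((¼)*(1/408)*3418 - 33033) = 1/(1709/816 - 33033) = 1/(-26953219/816) = -816/26953219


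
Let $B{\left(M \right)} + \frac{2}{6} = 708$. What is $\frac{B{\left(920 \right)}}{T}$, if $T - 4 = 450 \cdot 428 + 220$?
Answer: $\frac{2123}{578472} \approx 0.00367$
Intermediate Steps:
$B{\left(M \right)} = \frac{2123}{3}$ ($B{\left(M \right)} = - \frac{1}{3} + 708 = \frac{2123}{3}$)
$T = 192824$ ($T = 4 + \left(450 \cdot 428 + 220\right) = 4 + \left(192600 + 220\right) = 4 + 192820 = 192824$)
$\frac{B{\left(920 \right)}}{T} = \frac{2123}{3 \cdot 192824} = \frac{2123}{3} \cdot \frac{1}{192824} = \frac{2123}{578472}$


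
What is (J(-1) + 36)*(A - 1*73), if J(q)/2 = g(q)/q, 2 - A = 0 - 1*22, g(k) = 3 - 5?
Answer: -1960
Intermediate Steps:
g(k) = -2
A = 24 (A = 2 - (0 - 1*22) = 2 - (0 - 22) = 2 - 1*(-22) = 2 + 22 = 24)
J(q) = -4/q (J(q) = 2*(-2/q) = -4/q)
(J(-1) + 36)*(A - 1*73) = (-4/(-1) + 36)*(24 - 1*73) = (-4*(-1) + 36)*(24 - 73) = (4 + 36)*(-49) = 40*(-49) = -1960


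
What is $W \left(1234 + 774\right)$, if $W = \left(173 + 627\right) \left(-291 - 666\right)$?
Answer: $-1537324800$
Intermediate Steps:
$W = -765600$ ($W = 800 \left(-957\right) = -765600$)
$W \left(1234 + 774\right) = - 765600 \left(1234 + 774\right) = \left(-765600\right) 2008 = -1537324800$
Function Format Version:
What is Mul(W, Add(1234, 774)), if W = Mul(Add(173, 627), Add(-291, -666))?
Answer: -1537324800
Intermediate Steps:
W = -765600 (W = Mul(800, -957) = -765600)
Mul(W, Add(1234, 774)) = Mul(-765600, Add(1234, 774)) = Mul(-765600, 2008) = -1537324800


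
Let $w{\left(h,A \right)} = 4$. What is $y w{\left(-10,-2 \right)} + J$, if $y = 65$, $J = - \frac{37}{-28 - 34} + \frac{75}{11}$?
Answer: $\frac{182377}{682} \approx 267.42$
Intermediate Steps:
$J = \frac{5057}{682}$ ($J = - \frac{37}{-28 - 34} + 75 \cdot \frac{1}{11} = - \frac{37}{-62} + \frac{75}{11} = \left(-37\right) \left(- \frac{1}{62}\right) + \frac{75}{11} = \frac{37}{62} + \frac{75}{11} = \frac{5057}{682} \approx 7.415$)
$y w{\left(-10,-2 \right)} + J = 65 \cdot 4 + \frac{5057}{682} = 260 + \frac{5057}{682} = \frac{182377}{682}$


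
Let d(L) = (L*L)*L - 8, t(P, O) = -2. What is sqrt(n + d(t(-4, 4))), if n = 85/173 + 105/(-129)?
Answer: 4*I*sqrt(56454571)/7439 ≈ 4.0401*I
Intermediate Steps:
n = -2400/7439 (n = 85*(1/173) + 105*(-1/129) = 85/173 - 35/43 = -2400/7439 ≈ -0.32262)
d(L) = -8 + L**3 (d(L) = L**2*L - 8 = L**3 - 8 = -8 + L**3)
sqrt(n + d(t(-4, 4))) = sqrt(-2400/7439 + (-8 + (-2)**3)) = sqrt(-2400/7439 + (-8 - 8)) = sqrt(-2400/7439 - 16) = sqrt(-121424/7439) = 4*I*sqrt(56454571)/7439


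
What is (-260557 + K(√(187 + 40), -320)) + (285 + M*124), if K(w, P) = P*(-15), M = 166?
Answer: -234888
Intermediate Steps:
K(w, P) = -15*P
(-260557 + K(√(187 + 40), -320)) + (285 + M*124) = (-260557 - 15*(-320)) + (285 + 166*124) = (-260557 + 4800) + (285 + 20584) = -255757 + 20869 = -234888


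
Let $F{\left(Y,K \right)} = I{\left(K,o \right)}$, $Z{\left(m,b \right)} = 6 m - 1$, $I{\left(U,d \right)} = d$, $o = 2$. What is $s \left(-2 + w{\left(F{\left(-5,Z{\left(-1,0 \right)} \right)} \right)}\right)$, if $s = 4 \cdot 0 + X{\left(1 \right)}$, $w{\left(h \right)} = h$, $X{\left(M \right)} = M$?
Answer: $0$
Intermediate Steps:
$Z{\left(m,b \right)} = -1 + 6 m$
$F{\left(Y,K \right)} = 2$
$s = 1$ ($s = 4 \cdot 0 + 1 = 0 + 1 = 1$)
$s \left(-2 + w{\left(F{\left(-5,Z{\left(-1,0 \right)} \right)} \right)}\right) = 1 \left(-2 + 2\right) = 1 \cdot 0 = 0$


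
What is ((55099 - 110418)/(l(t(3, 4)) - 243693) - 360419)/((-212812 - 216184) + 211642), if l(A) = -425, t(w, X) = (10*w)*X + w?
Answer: 1872015109/1128936676 ≈ 1.6582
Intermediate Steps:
t(w, X) = w + 10*X*w (t(w, X) = 10*X*w + w = w + 10*X*w)
((55099 - 110418)/(l(t(3, 4)) - 243693) - 360419)/((-212812 - 216184) + 211642) = ((55099 - 110418)/(-425 - 243693) - 360419)/((-212812 - 216184) + 211642) = (-55319/(-244118) - 360419)/(-428996 + 211642) = (-55319*(-1/244118) - 360419)/(-217354) = (1177/5194 - 360419)*(-1/217354) = -1872015109/5194*(-1/217354) = 1872015109/1128936676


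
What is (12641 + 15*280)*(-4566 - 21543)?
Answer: -439701669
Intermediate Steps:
(12641 + 15*280)*(-4566 - 21543) = (12641 + 4200)*(-26109) = 16841*(-26109) = -439701669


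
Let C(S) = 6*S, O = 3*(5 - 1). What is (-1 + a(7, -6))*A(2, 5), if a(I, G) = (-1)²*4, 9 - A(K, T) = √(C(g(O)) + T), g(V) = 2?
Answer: 27 - 3*√17 ≈ 14.631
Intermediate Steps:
O = 12 (O = 3*4 = 12)
A(K, T) = 9 - √(12 + T) (A(K, T) = 9 - √(6*2 + T) = 9 - √(12 + T))
a(I, G) = 4 (a(I, G) = 1*4 = 4)
(-1 + a(7, -6))*A(2, 5) = (-1 + 4)*(9 - √(12 + 5)) = 3*(9 - √17) = 27 - 3*√17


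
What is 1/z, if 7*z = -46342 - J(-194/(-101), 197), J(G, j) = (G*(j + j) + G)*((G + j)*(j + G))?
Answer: -7212107/30979313981972 ≈ -2.3280e-7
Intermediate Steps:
J(G, j) = (G + j)**2*(G + 2*G*j) (J(G, j) = (G*(2*j) + G)*((G + j)*(G + j)) = (2*G*j + G)*(G + j)**2 = (G + 2*G*j)*(G + j)**2 = (G + j)**2*(G + 2*G*j))
z = -30979313981972/7212107 (z = (-46342 - (-194/(-101))*(-194/(-101) + 197)**2*(1 + 2*197))/7 = (-46342 - (-194*(-1/101))*(-194*(-1/101) + 197)**2*(1 + 394))/7 = (-46342 - 194*(194/101 + 197)**2*395/101)/7 = (-46342 - 194*(20091/101)**2*395/101)/7 = (-46342 - 194*403648281*395/(101*10201))/7 = (-46342 - 1*30931567773030/1030301)/7 = (-46342 - 30931567773030/1030301)/7 = (1/7)*(-30979313981972/1030301) = -30979313981972/7212107 ≈ -4.2955e+6)
1/z = 1/(-30979313981972/7212107) = -7212107/30979313981972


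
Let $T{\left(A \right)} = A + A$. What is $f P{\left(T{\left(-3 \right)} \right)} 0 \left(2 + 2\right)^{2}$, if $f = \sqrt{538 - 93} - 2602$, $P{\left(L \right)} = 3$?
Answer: $0$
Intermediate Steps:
$T{\left(A \right)} = 2 A$
$f = -2602 + \sqrt{445}$ ($f = \sqrt{445} - 2602 = -2602 + \sqrt{445} \approx -2580.9$)
$f P{\left(T{\left(-3 \right)} \right)} 0 \left(2 + 2\right)^{2} = \left(-2602 + \sqrt{445}\right) 3 \cdot 0 \left(2 + 2\right)^{2} = \left(-2602 + \sqrt{445}\right) 0 \cdot 4^{2} = \left(-2602 + \sqrt{445}\right) 0 \cdot 16 = \left(-2602 + \sqrt{445}\right) 0 = 0$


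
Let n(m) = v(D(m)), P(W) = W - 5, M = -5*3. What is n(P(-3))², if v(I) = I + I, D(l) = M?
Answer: 900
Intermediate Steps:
M = -15
D(l) = -15
P(W) = -5 + W
v(I) = 2*I
n(m) = -30 (n(m) = 2*(-15) = -30)
n(P(-3))² = (-30)² = 900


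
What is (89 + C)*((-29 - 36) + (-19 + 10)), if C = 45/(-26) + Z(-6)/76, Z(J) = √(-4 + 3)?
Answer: -83953/13 - 37*I/38 ≈ -6457.9 - 0.97368*I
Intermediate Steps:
Z(J) = I (Z(J) = √(-1) = I)
C = -45/26 + I/76 (C = 45/(-26) + I/76 = 45*(-1/26) + I*(1/76) = -45/26 + I/76 ≈ -1.7308 + 0.013158*I)
(89 + C)*((-29 - 36) + (-19 + 10)) = (89 + (-45/26 + I/76))*((-29 - 36) + (-19 + 10)) = (2269/26 + I/76)*(-65 - 9) = (2269/26 + I/76)*(-74) = -83953/13 - 37*I/38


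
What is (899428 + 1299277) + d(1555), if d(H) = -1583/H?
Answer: 3418984692/1555 ≈ 2.1987e+6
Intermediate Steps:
(899428 + 1299277) + d(1555) = (899428 + 1299277) - 1583/1555 = 2198705 - 1583*1/1555 = 2198705 - 1583/1555 = 3418984692/1555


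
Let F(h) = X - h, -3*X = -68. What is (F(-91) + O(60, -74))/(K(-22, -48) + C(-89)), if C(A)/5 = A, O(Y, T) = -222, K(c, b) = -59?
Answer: 325/1512 ≈ 0.21495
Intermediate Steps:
X = 68/3 (X = -⅓*(-68) = 68/3 ≈ 22.667)
F(h) = 68/3 - h
C(A) = 5*A
(F(-91) + O(60, -74))/(K(-22, -48) + C(-89)) = ((68/3 - 1*(-91)) - 222)/(-59 + 5*(-89)) = ((68/3 + 91) - 222)/(-59 - 445) = (341/3 - 222)/(-504) = -325/3*(-1/504) = 325/1512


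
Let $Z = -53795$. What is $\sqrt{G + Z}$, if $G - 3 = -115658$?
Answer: $5 i \sqrt{6778} \approx 411.64 i$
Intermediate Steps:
$G = -115655$ ($G = 3 - 115658 = -115655$)
$\sqrt{G + Z} = \sqrt{-115655 - 53795} = \sqrt{-169450} = 5 i \sqrt{6778}$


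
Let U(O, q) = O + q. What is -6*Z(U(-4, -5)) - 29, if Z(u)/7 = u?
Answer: 349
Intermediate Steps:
Z(u) = 7*u
-6*Z(U(-4, -5)) - 29 = -42*(-4 - 5) - 29 = -42*(-9) - 29 = -6*(-63) - 29 = 378 - 29 = 349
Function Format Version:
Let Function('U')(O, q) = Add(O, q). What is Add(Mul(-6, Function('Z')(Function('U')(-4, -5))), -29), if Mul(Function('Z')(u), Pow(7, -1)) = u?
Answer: 349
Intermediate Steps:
Function('Z')(u) = Mul(7, u)
Add(Mul(-6, Function('Z')(Function('U')(-4, -5))), -29) = Add(Mul(-6, Mul(7, Add(-4, -5))), -29) = Add(Mul(-6, Mul(7, -9)), -29) = Add(Mul(-6, -63), -29) = Add(378, -29) = 349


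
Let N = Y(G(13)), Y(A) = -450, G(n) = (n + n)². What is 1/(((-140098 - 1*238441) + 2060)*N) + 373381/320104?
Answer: 31628273897327/27115297608600 ≈ 1.1664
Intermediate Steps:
G(n) = 4*n² (G(n) = (2*n)² = 4*n²)
N = -450
1/(((-140098 - 1*238441) + 2060)*N) + 373381/320104 = 1/(((-140098 - 1*238441) + 2060)*(-450)) + 373381/320104 = -1/450/((-140098 - 238441) + 2060) + 373381*(1/320104) = -1/450/(-378539 + 2060) + 373381/320104 = -1/450/(-376479) + 373381/320104 = -1/376479*(-1/450) + 373381/320104 = 1/169415550 + 373381/320104 = 31628273897327/27115297608600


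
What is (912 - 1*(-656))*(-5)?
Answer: -7840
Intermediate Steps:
(912 - 1*(-656))*(-5) = (912 + 656)*(-5) = 1568*(-5) = -7840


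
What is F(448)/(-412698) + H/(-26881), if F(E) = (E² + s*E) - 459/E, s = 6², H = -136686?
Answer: 1743113046839/382307173248 ≈ 4.5595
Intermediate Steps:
s = 36
F(E) = E² - 459/E + 36*E (F(E) = (E² + 36*E) - 459/E = E² - 459/E + 36*E)
F(448)/(-412698) + H/(-26881) = ((-459 + 448²*(36 + 448))/448)/(-412698) - 136686/(-26881) = ((-459 + 200704*484)/448)*(-1/412698) - 136686*(-1/26881) = ((-459 + 97140736)/448)*(-1/412698) + 136686/26881 = ((1/448)*97140277)*(-1/412698) + 136686/26881 = (97140277/448)*(-1/412698) + 136686/26881 = -7472329/14222208 + 136686/26881 = 1743113046839/382307173248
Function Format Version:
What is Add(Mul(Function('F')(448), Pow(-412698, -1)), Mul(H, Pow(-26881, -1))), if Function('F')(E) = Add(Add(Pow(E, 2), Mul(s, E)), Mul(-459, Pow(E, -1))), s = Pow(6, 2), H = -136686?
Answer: Rational(1743113046839, 382307173248) ≈ 4.5595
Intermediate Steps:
s = 36
Function('F')(E) = Add(Pow(E, 2), Mul(-459, Pow(E, -1)), Mul(36, E)) (Function('F')(E) = Add(Add(Pow(E, 2), Mul(36, E)), Mul(-459, Pow(E, -1))) = Add(Pow(E, 2), Mul(-459, Pow(E, -1)), Mul(36, E)))
Add(Mul(Function('F')(448), Pow(-412698, -1)), Mul(H, Pow(-26881, -1))) = Add(Mul(Mul(Pow(448, -1), Add(-459, Mul(Pow(448, 2), Add(36, 448)))), Pow(-412698, -1)), Mul(-136686, Pow(-26881, -1))) = Add(Mul(Mul(Rational(1, 448), Add(-459, Mul(200704, 484))), Rational(-1, 412698)), Mul(-136686, Rational(-1, 26881))) = Add(Mul(Mul(Rational(1, 448), Add(-459, 97140736)), Rational(-1, 412698)), Rational(136686, 26881)) = Add(Mul(Mul(Rational(1, 448), 97140277), Rational(-1, 412698)), Rational(136686, 26881)) = Add(Mul(Rational(97140277, 448), Rational(-1, 412698)), Rational(136686, 26881)) = Add(Rational(-7472329, 14222208), Rational(136686, 26881)) = Rational(1743113046839, 382307173248)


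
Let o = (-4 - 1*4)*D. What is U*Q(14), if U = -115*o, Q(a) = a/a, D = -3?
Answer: -2760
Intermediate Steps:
Q(a) = 1
o = 24 (o = (-4 - 1*4)*(-3) = (-4 - 4)*(-3) = -8*(-3) = 24)
U = -2760 (U = -115*24 = -2760)
U*Q(14) = -2760*1 = -2760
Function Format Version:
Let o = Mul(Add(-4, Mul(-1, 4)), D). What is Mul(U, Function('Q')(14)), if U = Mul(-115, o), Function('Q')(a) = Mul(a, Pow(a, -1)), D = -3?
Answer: -2760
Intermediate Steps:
Function('Q')(a) = 1
o = 24 (o = Mul(Add(-4, Mul(-1, 4)), -3) = Mul(Add(-4, -4), -3) = Mul(-8, -3) = 24)
U = -2760 (U = Mul(-115, 24) = -2760)
Mul(U, Function('Q')(14)) = Mul(-2760, 1) = -2760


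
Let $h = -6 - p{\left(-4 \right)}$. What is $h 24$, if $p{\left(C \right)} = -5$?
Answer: $-24$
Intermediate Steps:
$h = -1$ ($h = -6 - -5 = -6 + 5 = -1$)
$h 24 = \left(-1\right) 24 = -24$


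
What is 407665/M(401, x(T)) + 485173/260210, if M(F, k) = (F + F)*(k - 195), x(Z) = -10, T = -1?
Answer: -1315560836/2139056305 ≈ -0.61502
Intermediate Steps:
M(F, k) = 2*F*(-195 + k) (M(F, k) = (2*F)*(-195 + k) = 2*F*(-195 + k))
407665/M(401, x(T)) + 485173/260210 = 407665/((2*401*(-195 - 10))) + 485173/260210 = 407665/((2*401*(-205))) + 485173*(1/260210) = 407665/(-164410) + 485173/260210 = 407665*(-1/164410) + 485173/260210 = -81533/32882 + 485173/260210 = -1315560836/2139056305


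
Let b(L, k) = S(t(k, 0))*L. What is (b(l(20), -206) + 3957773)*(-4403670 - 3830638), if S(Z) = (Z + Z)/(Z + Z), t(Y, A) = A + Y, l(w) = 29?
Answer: -32589760671016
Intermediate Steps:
S(Z) = 1 (S(Z) = (2*Z)/((2*Z)) = (2*Z)*(1/(2*Z)) = 1)
b(L, k) = L (b(L, k) = 1*L = L)
(b(l(20), -206) + 3957773)*(-4403670 - 3830638) = (29 + 3957773)*(-4403670 - 3830638) = 3957802*(-8234308) = -32589760671016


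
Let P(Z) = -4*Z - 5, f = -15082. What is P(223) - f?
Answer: 14185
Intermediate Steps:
P(Z) = -5 - 4*Z
P(223) - f = (-5 - 4*223) - 1*(-15082) = (-5 - 892) + 15082 = -897 + 15082 = 14185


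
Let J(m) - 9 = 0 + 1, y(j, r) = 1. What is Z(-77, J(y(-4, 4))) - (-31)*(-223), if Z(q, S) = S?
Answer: -6903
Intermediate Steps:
J(m) = 10 (J(m) = 9 + (0 + 1) = 9 + 1 = 10)
Z(-77, J(y(-4, 4))) - (-31)*(-223) = 10 - (-31)*(-223) = 10 - 1*6913 = 10 - 6913 = -6903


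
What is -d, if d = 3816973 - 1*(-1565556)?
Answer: -5382529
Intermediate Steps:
d = 5382529 (d = 3816973 + 1565556 = 5382529)
-d = -1*5382529 = -5382529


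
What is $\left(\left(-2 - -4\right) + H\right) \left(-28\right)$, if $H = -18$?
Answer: $448$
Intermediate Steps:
$\left(\left(-2 - -4\right) + H\right) \left(-28\right) = \left(\left(-2 - -4\right) - 18\right) \left(-28\right) = \left(\left(-2 + 4\right) - 18\right) \left(-28\right) = \left(2 - 18\right) \left(-28\right) = \left(-16\right) \left(-28\right) = 448$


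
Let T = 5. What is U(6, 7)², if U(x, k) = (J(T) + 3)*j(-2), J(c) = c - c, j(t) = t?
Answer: 36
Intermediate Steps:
J(c) = 0
U(x, k) = -6 (U(x, k) = (0 + 3)*(-2) = 3*(-2) = -6)
U(6, 7)² = (-6)² = 36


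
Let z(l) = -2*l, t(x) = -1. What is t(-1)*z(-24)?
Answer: -48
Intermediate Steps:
t(-1)*z(-24) = -(-2)*(-24) = -1*48 = -48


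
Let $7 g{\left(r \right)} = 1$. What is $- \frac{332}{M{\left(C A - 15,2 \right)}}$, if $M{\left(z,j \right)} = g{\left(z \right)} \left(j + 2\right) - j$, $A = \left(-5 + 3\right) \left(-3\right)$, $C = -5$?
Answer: $\frac{1162}{5} \approx 232.4$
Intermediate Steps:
$g{\left(r \right)} = \frac{1}{7}$ ($g{\left(r \right)} = \frac{1}{7} \cdot 1 = \frac{1}{7}$)
$A = 6$ ($A = \left(-2\right) \left(-3\right) = 6$)
$M{\left(z,j \right)} = \frac{2}{7} - \frac{6 j}{7}$ ($M{\left(z,j \right)} = \frac{j + 2}{7} - j = \frac{2 + j}{7} - j = \left(\frac{2}{7} + \frac{j}{7}\right) - j = \frac{2}{7} - \frac{6 j}{7}$)
$- \frac{332}{M{\left(C A - 15,2 \right)}} = - \frac{332}{\frac{2}{7} - \frac{12}{7}} = - \frac{332}{- \frac{10}{7}} = \left(-332\right) \left(- \frac{7}{10}\right) = \frac{1162}{5}$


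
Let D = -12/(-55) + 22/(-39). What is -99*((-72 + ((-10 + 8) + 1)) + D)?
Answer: 471981/65 ≈ 7261.3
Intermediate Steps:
D = -742/2145 (D = -12*(-1/55) + 22*(-1/39) = 12/55 - 22/39 = -742/2145 ≈ -0.34592)
-99*((-72 + ((-10 + 8) + 1)) + D) = -99*((-72 + ((-10 + 8) + 1)) - 742/2145) = -99*((-72 + (-2 + 1)) - 742/2145) = -99*((-72 - 1) - 742/2145) = -99*(-73 - 742/2145) = -99*(-157327/2145) = 471981/65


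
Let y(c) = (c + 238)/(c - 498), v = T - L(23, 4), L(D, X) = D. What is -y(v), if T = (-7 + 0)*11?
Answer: 3/13 ≈ 0.23077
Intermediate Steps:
T = -77 (T = -7*11 = -77)
v = -100 (v = -77 - 1*23 = -77 - 23 = -100)
y(c) = (238 + c)/(-498 + c)
-y(v) = -(238 - 100)/(-498 - 100) = -138/(-598) = -(-1)*138/598 = -1*(-3/13) = 3/13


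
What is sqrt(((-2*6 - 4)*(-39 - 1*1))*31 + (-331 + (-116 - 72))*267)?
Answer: I*sqrt(118733) ≈ 344.58*I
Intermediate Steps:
sqrt(((-2*6 - 4)*(-39 - 1*1))*31 + (-331 + (-116 - 72))*267) = sqrt(((-12 - 4)*(-39 - 1))*31 + (-331 - 188)*267) = sqrt(-16*(-40)*31 - 519*267) = sqrt(640*31 - 138573) = sqrt(19840 - 138573) = sqrt(-118733) = I*sqrt(118733)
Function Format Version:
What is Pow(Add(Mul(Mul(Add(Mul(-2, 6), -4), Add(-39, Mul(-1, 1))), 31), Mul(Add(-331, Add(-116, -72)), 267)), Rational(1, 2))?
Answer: Mul(I, Pow(118733, Rational(1, 2))) ≈ Mul(344.58, I)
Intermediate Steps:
Pow(Add(Mul(Mul(Add(Mul(-2, 6), -4), Add(-39, Mul(-1, 1))), 31), Mul(Add(-331, Add(-116, -72)), 267)), Rational(1, 2)) = Pow(Add(Mul(Mul(Add(-12, -4), Add(-39, -1)), 31), Mul(Add(-331, -188), 267)), Rational(1, 2)) = Pow(Add(Mul(Mul(-16, -40), 31), Mul(-519, 267)), Rational(1, 2)) = Pow(Add(Mul(640, 31), -138573), Rational(1, 2)) = Pow(Add(19840, -138573), Rational(1, 2)) = Pow(-118733, Rational(1, 2)) = Mul(I, Pow(118733, Rational(1, 2)))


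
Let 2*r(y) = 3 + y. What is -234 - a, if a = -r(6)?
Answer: -459/2 ≈ -229.50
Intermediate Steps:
r(y) = 3/2 + y/2 (r(y) = (3 + y)/2 = 3/2 + y/2)
a = -9/2 (a = -(3/2 + (½)*6) = -(3/2 + 3) = -1*9/2 = -9/2 ≈ -4.5000)
-234 - a = -234 - 1*(-9/2) = -234 + 9/2 = -459/2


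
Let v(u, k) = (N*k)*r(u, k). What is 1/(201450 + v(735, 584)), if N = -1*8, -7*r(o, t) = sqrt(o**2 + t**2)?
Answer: -4935525/8623856016302 + 8176*sqrt(881281)/4311928008151 ≈ 1.2077e-6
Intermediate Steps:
r(o, t) = -sqrt(o**2 + t**2)/7
N = -8
v(u, k) = 8*k*sqrt(k**2 + u**2)/7 (v(u, k) = (-8*k)*(-sqrt(u**2 + k**2)/7) = (-8*k)*(-sqrt(k**2 + u**2)/7) = 8*k*sqrt(k**2 + u**2)/7)
1/(201450 + v(735, 584)) = 1/(201450 + (8/7)*584*sqrt(584**2 + 735**2)) = 1/(201450 + (8/7)*584*sqrt(341056 + 540225)) = 1/(201450 + (8/7)*584*sqrt(881281)) = 1/(201450 + 4672*sqrt(881281)/7)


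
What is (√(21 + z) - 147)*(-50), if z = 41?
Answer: 7350 - 50*√62 ≈ 6956.3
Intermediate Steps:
(√(21 + z) - 147)*(-50) = (√(21 + 41) - 147)*(-50) = (√62 - 147)*(-50) = (-147 + √62)*(-50) = 7350 - 50*√62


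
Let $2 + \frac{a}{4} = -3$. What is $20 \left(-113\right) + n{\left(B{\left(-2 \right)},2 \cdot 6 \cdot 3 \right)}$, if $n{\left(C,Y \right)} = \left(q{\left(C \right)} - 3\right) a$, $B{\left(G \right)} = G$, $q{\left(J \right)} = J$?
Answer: $-2160$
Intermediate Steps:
$a = -20$ ($a = -8 + 4 \left(-3\right) = -8 - 12 = -20$)
$n{\left(C,Y \right)} = 60 - 20 C$ ($n{\left(C,Y \right)} = \left(C - 3\right) \left(-20\right) = \left(-3 + C\right) \left(-20\right) = 60 - 20 C$)
$20 \left(-113\right) + n{\left(B{\left(-2 \right)},2 \cdot 6 \cdot 3 \right)} = 20 \left(-113\right) + \left(60 - -40\right) = -2260 + \left(60 + 40\right) = -2260 + 100 = -2160$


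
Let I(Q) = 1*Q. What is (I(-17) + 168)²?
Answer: 22801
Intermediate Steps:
I(Q) = Q
(I(-17) + 168)² = (-17 + 168)² = 151² = 22801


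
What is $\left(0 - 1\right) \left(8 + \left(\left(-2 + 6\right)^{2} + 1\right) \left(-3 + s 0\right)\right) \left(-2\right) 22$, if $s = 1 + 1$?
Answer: $-1892$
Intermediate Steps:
$s = 2$
$\left(0 - 1\right) \left(8 + \left(\left(-2 + 6\right)^{2} + 1\right) \left(-3 + s 0\right)\right) \left(-2\right) 22 = \left(0 - 1\right) \left(8 + \left(\left(-2 + 6\right)^{2} + 1\right) \left(-3 + 2 \cdot 0\right)\right) \left(-2\right) 22 = - (8 + \left(4^{2} + 1\right) \left(-3 + 0\right)) \left(-2\right) 22 = - (8 + \left(16 + 1\right) \left(-3\right)) \left(-2\right) 22 = - (8 + 17 \left(-3\right)) \left(-2\right) 22 = - (8 - 51) \left(-2\right) 22 = \left(-1\right) \left(-43\right) \left(-2\right) 22 = 43 \left(-2\right) 22 = \left(-86\right) 22 = -1892$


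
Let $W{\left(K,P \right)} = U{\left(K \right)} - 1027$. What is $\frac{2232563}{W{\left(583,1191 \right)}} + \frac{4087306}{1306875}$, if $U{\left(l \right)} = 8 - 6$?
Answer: $- \frac{2842430519}{1306875} \approx -2175.0$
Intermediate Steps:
$U{\left(l \right)} = 2$ ($U{\left(l \right)} = 8 - 6 = 2$)
$W{\left(K,P \right)} = -1025$ ($W{\left(K,P \right)} = 2 - 1027 = -1025$)
$\frac{2232563}{W{\left(583,1191 \right)}} + \frac{4087306}{1306875} = \frac{2232563}{-1025} + \frac{4087306}{1306875} = 2232563 \left(- \frac{1}{1025}\right) + 4087306 \cdot \frac{1}{1306875} = - \frac{2232563}{1025} + \frac{4087306}{1306875} = - \frac{2842430519}{1306875}$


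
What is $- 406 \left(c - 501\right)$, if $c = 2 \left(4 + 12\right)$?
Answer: $190414$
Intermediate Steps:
$c = 32$ ($c = 2 \cdot 16 = 32$)
$- 406 \left(c - 501\right) = - 406 \left(32 - 501\right) = \left(-406\right) \left(-469\right) = 190414$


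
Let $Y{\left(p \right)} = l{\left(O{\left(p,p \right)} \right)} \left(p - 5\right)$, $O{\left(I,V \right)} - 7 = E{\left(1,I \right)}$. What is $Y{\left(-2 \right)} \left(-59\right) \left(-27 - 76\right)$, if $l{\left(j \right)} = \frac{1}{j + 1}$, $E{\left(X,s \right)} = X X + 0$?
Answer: $- \frac{42539}{9} \approx -4726.6$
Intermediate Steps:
$E{\left(X,s \right)} = X^{2}$ ($E{\left(X,s \right)} = X^{2} + 0 = X^{2}$)
$O{\left(I,V \right)} = 8$ ($O{\left(I,V \right)} = 7 + 1^{2} = 7 + 1 = 8$)
$l{\left(j \right)} = \frac{1}{1 + j}$
$Y{\left(p \right)} = - \frac{5}{9} + \frac{p}{9}$ ($Y{\left(p \right)} = \frac{p - 5}{1 + 8} = \frac{-5 + p}{9} = - \frac{5}{9} + \frac{p}{9}$)
$Y{\left(-2 \right)} \left(-59\right) \left(-27 - 76\right) = \left(- \frac{5}{9} + \frac{1}{9} \left(-2\right)\right) \left(-59\right) \left(-27 - 76\right) = \left(- \frac{5}{9} - \frac{2}{9}\right) \left(-59\right) \left(-103\right) = \left(- \frac{7}{9}\right) \left(-59\right) \left(-103\right) = \frac{413}{9} \left(-103\right) = - \frac{42539}{9}$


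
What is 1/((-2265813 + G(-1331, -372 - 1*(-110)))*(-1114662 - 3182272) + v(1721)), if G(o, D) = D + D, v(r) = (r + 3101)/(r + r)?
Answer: 1721/16759615179016929 ≈ 1.0269e-13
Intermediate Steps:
v(r) = (3101 + r)/(2*r) (v(r) = (3101 + r)/((2*r)) = (3101 + r)*(1/(2*r)) = (3101 + r)/(2*r))
G(o, D) = 2*D
1/((-2265813 + G(-1331, -372 - 1*(-110)))*(-1114662 - 3182272) + v(1721)) = 1/((-2265813 + 2*(-372 - 1*(-110)))*(-1114662 - 3182272) + (½)*(3101 + 1721)/1721) = 1/((-2265813 + 2*(-372 + 110))*(-4296934) + (½)*(1/1721)*4822) = 1/((-2265813 + 2*(-262))*(-4296934) + 2411/1721) = 1/((-2265813 - 524)*(-4296934) + 2411/1721) = 1/(-2266337*(-4296934) + 2411/1721) = 1/(9738300510758 + 2411/1721) = 1/(16759615179016929/1721) = 1721/16759615179016929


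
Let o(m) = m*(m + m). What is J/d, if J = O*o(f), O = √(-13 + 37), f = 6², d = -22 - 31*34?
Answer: -1296*√6/269 ≈ -11.801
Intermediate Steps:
d = -1076 (d = -22 - 1054 = -1076)
f = 36
O = 2*√6 (O = √24 = 2*√6 ≈ 4.8990)
o(m) = 2*m² (o(m) = m*(2*m) = 2*m²)
J = 5184*√6 (J = (2*√6)*(2*36²) = (2*√6)*(2*1296) = (2*√6)*2592 = 5184*√6 ≈ 12698.)
J/d = (5184*√6)/(-1076) = (5184*√6)*(-1/1076) = -1296*√6/269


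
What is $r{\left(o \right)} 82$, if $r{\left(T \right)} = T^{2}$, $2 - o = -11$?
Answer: $13858$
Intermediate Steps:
$o = 13$ ($o = 2 - -11 = 2 + 11 = 13$)
$r{\left(o \right)} 82 = 13^{2} \cdot 82 = 169 \cdot 82 = 13858$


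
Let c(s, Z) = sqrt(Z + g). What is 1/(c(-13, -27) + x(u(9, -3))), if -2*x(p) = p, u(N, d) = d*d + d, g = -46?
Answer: -3/82 - I*sqrt(73)/82 ≈ -0.036585 - 0.1042*I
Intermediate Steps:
u(N, d) = d + d**2 (u(N, d) = d**2 + d = d + d**2)
x(p) = -p/2
c(s, Z) = sqrt(-46 + Z) (c(s, Z) = sqrt(Z - 46) = sqrt(-46 + Z))
1/(c(-13, -27) + x(u(9, -3))) = 1/(sqrt(-46 - 27) - (-3)*(1 - 3)/2) = 1/(sqrt(-73) - (-3)*(-2)/2) = 1/(I*sqrt(73) - 1/2*6) = 1/(I*sqrt(73) - 3) = 1/(-3 + I*sqrt(73))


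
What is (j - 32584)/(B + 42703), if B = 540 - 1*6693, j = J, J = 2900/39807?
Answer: -648534194/727472925 ≈ -0.89149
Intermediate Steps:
J = 2900/39807 (J = 2900*(1/39807) = 2900/39807 ≈ 0.072852)
j = 2900/39807 ≈ 0.072852
B = -6153 (B = 540 - 6693 = -6153)
(j - 32584)/(B + 42703) = (2900/39807 - 32584)/(-6153 + 42703) = -1297068388/39807/36550 = -1297068388/39807*1/36550 = -648534194/727472925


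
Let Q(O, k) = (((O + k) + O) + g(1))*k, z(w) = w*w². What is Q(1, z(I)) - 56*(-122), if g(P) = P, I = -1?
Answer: 6830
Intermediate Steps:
z(w) = w³
Q(O, k) = k*(1 + k + 2*O) (Q(O, k) = (((O + k) + O) + 1)*k = ((k + 2*O) + 1)*k = (1 + k + 2*O)*k = k*(1 + k + 2*O))
Q(1, z(I)) - 56*(-122) = (-1)³*(1 + (-1)³ + 2*1) - 56*(-122) = -(1 - 1 + 2) + 6832 = -1*2 + 6832 = -2 + 6832 = 6830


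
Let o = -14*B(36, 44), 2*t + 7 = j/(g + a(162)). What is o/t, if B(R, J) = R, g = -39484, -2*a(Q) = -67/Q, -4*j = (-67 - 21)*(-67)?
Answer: 12895090992/89071667 ≈ 144.77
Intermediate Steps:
j = -1474 (j = -(-67 - 21)*(-67)/4 = -(-22)*(-67) = -¼*5896 = -1474)
a(Q) = 67/(2*Q) (a(Q) = -(-67)/(2*Q) = 67/(2*Q))
t = -89071667/25585498 (t = -7/2 + (-1474/(-39484 + (67/2)/162))/2 = -7/2 + (-1474/(-39484 + (67/2)*(1/162)))/2 = -7/2 + (-1474/(-39484 + 67/324))/2 = -7/2 + (-1474/(-12792749/324))/2 = -7/2 + (-1474*(-324/12792749))/2 = -7/2 + (½)*(477576/12792749) = -7/2 + 238788/12792749 = -89071667/25585498 ≈ -3.4813)
o = -504 (o = -14*36 = -504)
o/t = -504/(-89071667/25585498) = -504*(-25585498/89071667) = 12895090992/89071667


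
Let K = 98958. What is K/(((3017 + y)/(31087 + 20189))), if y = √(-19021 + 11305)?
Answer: 15308772120936/9110005 - 10148340816*I*√1929/9110005 ≈ 1.6804e+6 - 48926.0*I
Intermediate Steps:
y = 2*I*√1929 (y = √(-7716) = 2*I*√1929 ≈ 87.841*I)
K/(((3017 + y)/(31087 + 20189))) = 98958/(((3017 + 2*I*√1929)/(31087 + 20189))) = 98958/(((3017 + 2*I*√1929)/51276)) = 98958/(((3017 + 2*I*√1929)*(1/51276))) = 98958/(3017/51276 + I*√1929/25638)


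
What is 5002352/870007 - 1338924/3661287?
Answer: 5716724364852/1061781773003 ≈ 5.3841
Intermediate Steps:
5002352/870007 - 1338924/3661287 = 5002352*(1/870007) - 1338924*1/3661287 = 5002352/870007 - 446308/1220429 = 5716724364852/1061781773003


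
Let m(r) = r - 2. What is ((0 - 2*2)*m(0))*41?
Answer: 328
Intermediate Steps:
m(r) = -2 + r
((0 - 2*2)*m(0))*41 = ((0 - 2*2)*(-2 + 0))*41 = ((0 - 4)*(-2))*41 = -4*(-2)*41 = 8*41 = 328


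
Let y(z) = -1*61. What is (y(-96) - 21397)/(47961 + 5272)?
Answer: -21458/53233 ≈ -0.40310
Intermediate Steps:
y(z) = -61
(y(-96) - 21397)/(47961 + 5272) = (-61 - 21397)/(47961 + 5272) = -21458/53233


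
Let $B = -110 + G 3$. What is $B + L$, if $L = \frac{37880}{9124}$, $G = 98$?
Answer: $\frac{429174}{2281} \approx 188.15$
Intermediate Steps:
$L = \frac{9470}{2281}$ ($L = 37880 \cdot \frac{1}{9124} = \frac{9470}{2281} \approx 4.1517$)
$B = 184$ ($B = -110 + 98 \cdot 3 = -110 + 294 = 184$)
$B + L = 184 + \frac{9470}{2281} = \frac{429174}{2281}$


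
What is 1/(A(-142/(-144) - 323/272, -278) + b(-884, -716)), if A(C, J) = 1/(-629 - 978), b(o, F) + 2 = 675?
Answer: 1607/1081510 ≈ 0.0014859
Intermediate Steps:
b(o, F) = 673 (b(o, F) = -2 + 675 = 673)
A(C, J) = -1/1607 (A(C, J) = 1/(-1607) = -1/1607)
1/(A(-142/(-144) - 323/272, -278) + b(-884, -716)) = 1/(-1/1607 + 673) = 1/(1081510/1607) = 1607/1081510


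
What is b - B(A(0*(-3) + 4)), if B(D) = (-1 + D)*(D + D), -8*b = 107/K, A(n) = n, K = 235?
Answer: -45227/1880 ≈ -24.057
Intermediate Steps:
b = -107/1880 (b = -107/(8*235) = -⅛*107/235 = -107/1880 ≈ -0.056915)
B(D) = 2*D*(-1 + D) (B(D) = (-1 + D)*(2*D) = 2*D*(-1 + D))
b - B(A(0*(-3) + 4)) = -107/1880 - 2*(0*(-3) + 4)*(-1 + (0*(-3) + 4)) = -107/1880 - 2*(0 + 4)*(-1 + (0 + 4)) = -107/1880 - 2*4*(-1 + 4) = -107/1880 - 2*4*3 = -107/1880 - 1*24 = -107/1880 - 24 = -45227/1880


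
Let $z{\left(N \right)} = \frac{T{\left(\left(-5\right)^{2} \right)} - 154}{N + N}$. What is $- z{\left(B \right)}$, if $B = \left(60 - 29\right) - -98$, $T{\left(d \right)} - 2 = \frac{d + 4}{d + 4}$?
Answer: $\frac{151}{258} \approx 0.58527$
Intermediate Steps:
$T{\left(d \right)} = 3$ ($T{\left(d \right)} = 2 + \frac{d + 4}{d + 4} = 2 + \frac{4 + d}{4 + d} = 2 + 1 = 3$)
$B = 129$ ($B = 31 + 98 = 129$)
$z{\left(N \right)} = - \frac{151}{2 N}$ ($z{\left(N \right)} = \frac{3 - 154}{N + N} = - \frac{151}{2 N}$)
$- z{\left(B \right)} = - \frac{-151}{2 \cdot 129} = \left(-1\right) \left(- \frac{151}{258}\right) = \frac{151}{258}$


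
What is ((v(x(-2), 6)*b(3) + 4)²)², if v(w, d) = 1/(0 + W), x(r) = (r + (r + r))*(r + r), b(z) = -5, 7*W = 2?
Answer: 531441/16 ≈ 33215.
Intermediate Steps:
W = 2/7 (W = (⅐)*2 = 2/7 ≈ 0.28571)
x(r) = 6*r² (x(r) = (r + 2*r)*(2*r) = (3*r)*(2*r) = 6*r²)
v(w, d) = 7/2 (v(w, d) = 1/(0 + 2/7) = 1/(2/7) = 7/2)
((v(x(-2), 6)*b(3) + 4)²)² = (((7/2)*(-5) + 4)²)² = ((-35/2 + 4)²)² = ((-27/2)²)² = (729/4)² = 531441/16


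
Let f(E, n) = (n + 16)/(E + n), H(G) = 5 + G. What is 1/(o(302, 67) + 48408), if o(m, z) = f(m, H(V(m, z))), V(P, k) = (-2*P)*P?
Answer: 182101/8815327595 ≈ 2.0657e-5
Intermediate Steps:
V(P, k) = -2*P**2
f(E, n) = (16 + n)/(E + n)
o(m, z) = (21 - 2*m**2)/(5 + m - 2*m**2) (o(m, z) = (16 + (5 - 2*m**2))/(m + (5 - 2*m**2)) = (21 - 2*m**2)/(5 + m - 2*m**2))
1/(o(302, 67) + 48408) = 1/((21 - 2*302**2)/(5 + 302 - 2*302**2) + 48408) = 1/((21 - 2*91204)/(5 + 302 - 2*91204) + 48408) = 1/((21 - 182408)/(5 + 302 - 182408) + 48408) = 1/(-182387/(-182101) + 48408) = 1/(-1/182101*(-182387) + 48408) = 1/(182387/182101 + 48408) = 1/(8815327595/182101) = 182101/8815327595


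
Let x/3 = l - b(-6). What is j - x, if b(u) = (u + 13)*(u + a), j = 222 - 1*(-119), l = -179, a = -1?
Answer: 731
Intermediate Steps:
j = 341 (j = 222 + 119 = 341)
b(u) = (-1 + u)*(13 + u) (b(u) = (u + 13)*(u - 1) = (13 + u)*(-1 + u) = (-1 + u)*(13 + u))
x = -390 (x = 3*(-179 - (-13 + (-6)² + 12*(-6))) = 3*(-179 - (-13 + 36 - 72)) = 3*(-179 - 1*(-49)) = 3*(-179 + 49) = 3*(-130) = -390)
j - x = 341 - 1*(-390) = 341 + 390 = 731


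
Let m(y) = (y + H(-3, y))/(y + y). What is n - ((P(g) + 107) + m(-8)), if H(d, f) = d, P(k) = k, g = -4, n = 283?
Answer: 2869/16 ≈ 179.31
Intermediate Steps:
m(y) = (-3 + y)/(2*y) (m(y) = (y - 3)/(y + y) = (-3 + y)/((2*y)) = (-3 + y)*(1/(2*y)) = (-3 + y)/(2*y))
n - ((P(g) + 107) + m(-8)) = 283 - ((-4 + 107) + (1/2)*(-3 - 8)/(-8)) = 283 - (103 + (1/2)*(-1/8)*(-11)) = 283 - (103 + 11/16) = 283 - 1*1659/16 = 283 - 1659/16 = 2869/16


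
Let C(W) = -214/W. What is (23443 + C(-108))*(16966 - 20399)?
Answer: -4346277557/54 ≈ -8.0487e+7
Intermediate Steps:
(23443 + C(-108))*(16966 - 20399) = (23443 - 214/(-108))*(16966 - 20399) = (23443 - 214*(-1/108))*(-3433) = (23443 + 107/54)*(-3433) = (1266029/54)*(-3433) = -4346277557/54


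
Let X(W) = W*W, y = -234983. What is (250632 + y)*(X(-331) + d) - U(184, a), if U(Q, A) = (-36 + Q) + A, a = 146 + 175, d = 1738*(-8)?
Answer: 1496935924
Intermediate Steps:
d = -13904
a = 321
U(Q, A) = -36 + A + Q
X(W) = W**2
(250632 + y)*(X(-331) + d) - U(184, a) = (250632 - 234983)*((-331)**2 - 13904) - (-36 + 321 + 184) = 15649*(109561 - 13904) - 1*469 = 15649*95657 - 469 = 1496936393 - 469 = 1496935924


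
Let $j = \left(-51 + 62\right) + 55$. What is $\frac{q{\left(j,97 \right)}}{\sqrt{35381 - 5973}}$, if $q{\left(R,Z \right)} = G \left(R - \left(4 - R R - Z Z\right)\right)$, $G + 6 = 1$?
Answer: $- \frac{69135 \sqrt{1838}}{7352} \approx -403.15$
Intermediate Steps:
$j = 66$ ($j = 11 + 55 = 66$)
$G = -5$ ($G = -6 + 1 = -5$)
$q{\left(R,Z \right)} = 20 - 5 R - 5 R^{2} - 5 Z^{2}$ ($q{\left(R,Z \right)} = - 5 \left(R - \left(4 - R R - Z Z\right)\right) = - 5 \left(R - \left(4 - R^{2} - Z^{2}\right)\right) = - 5 \left(R + \left(-4 + R^{2} + Z^{2}\right)\right) = - 5 \left(-4 + R + R^{2} + Z^{2}\right) = 20 - 5 R - 5 R^{2} - 5 Z^{2}$)
$\frac{q{\left(j,97 \right)}}{\sqrt{35381 - 5973}} = \frac{20 - 330 - 5 \cdot 66^{2} - 5 \cdot 97^{2}}{\sqrt{35381 - 5973}} = \frac{20 - 330 - 21780 - 47045}{\sqrt{29408}} = \frac{20 - 330 - 21780 - 47045}{4 \sqrt{1838}} = - 69135 \frac{\sqrt{1838}}{7352} = - \frac{69135 \sqrt{1838}}{7352}$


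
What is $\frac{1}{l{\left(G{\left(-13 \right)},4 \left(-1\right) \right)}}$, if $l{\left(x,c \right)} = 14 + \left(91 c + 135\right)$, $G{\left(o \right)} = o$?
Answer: $- \frac{1}{215} \approx -0.0046512$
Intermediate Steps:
$l{\left(x,c \right)} = 149 + 91 c$ ($l{\left(x,c \right)} = 14 + \left(135 + 91 c\right) = 149 + 91 c$)
$\frac{1}{l{\left(G{\left(-13 \right)},4 \left(-1\right) \right)}} = \frac{1}{149 + 91 \cdot 4 \left(-1\right)} = \frac{1}{149 + 91 \left(-4\right)} = \frac{1}{149 - 364} = \frac{1}{-215} = - \frac{1}{215}$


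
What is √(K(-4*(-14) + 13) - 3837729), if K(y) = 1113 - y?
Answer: I*√3836685 ≈ 1958.7*I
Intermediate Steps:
√(K(-4*(-14) + 13) - 3837729) = √((1113 - (-4*(-14) + 13)) - 3837729) = √((1113 - (56 + 13)) - 3837729) = √((1113 - 1*69) - 3837729) = √((1113 - 69) - 3837729) = √(1044 - 3837729) = √(-3836685) = I*√3836685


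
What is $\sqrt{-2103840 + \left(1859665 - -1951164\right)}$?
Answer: $\sqrt{1706989} \approx 1306.5$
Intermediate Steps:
$\sqrt{-2103840 + \left(1859665 - -1951164\right)} = \sqrt{-2103840 + \left(1859665 + 1951164\right)} = \sqrt{-2103840 + 3810829} = \sqrt{1706989}$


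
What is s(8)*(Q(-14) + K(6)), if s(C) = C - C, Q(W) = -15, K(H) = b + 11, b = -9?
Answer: 0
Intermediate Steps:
K(H) = 2 (K(H) = -9 + 11 = 2)
s(C) = 0
s(8)*(Q(-14) + K(6)) = 0*(-15 + 2) = 0*(-13) = 0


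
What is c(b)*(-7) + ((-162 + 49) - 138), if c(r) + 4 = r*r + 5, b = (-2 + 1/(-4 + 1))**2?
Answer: -37705/81 ≈ -465.49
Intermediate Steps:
b = 49/9 (b = (-2 + 1/(-3))**2 = (-2 - 1/3)**2 = (-7/3)**2 = 49/9 ≈ 5.4444)
c(r) = 1 + r**2 (c(r) = -4 + (r*r + 5) = -4 + (r**2 + 5) = -4 + (5 + r**2) = 1 + r**2)
c(b)*(-7) + ((-162 + 49) - 138) = (1 + (49/9)**2)*(-7) + ((-162 + 49) - 138) = (1 + 2401/81)*(-7) + (-113 - 138) = (2482/81)*(-7) - 251 = -17374/81 - 251 = -37705/81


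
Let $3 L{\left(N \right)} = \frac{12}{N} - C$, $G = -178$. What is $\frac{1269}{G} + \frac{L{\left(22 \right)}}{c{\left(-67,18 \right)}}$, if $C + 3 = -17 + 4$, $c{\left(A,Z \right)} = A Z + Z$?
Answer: $- \frac{6222784}{872289} \approx -7.1339$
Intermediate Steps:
$c{\left(A,Z \right)} = Z + A Z$
$C = -16$ ($C = -3 + \left(-17 + 4\right) = -3 - 13 = -16$)
$L{\left(N \right)} = \frac{16}{3} + \frac{4}{N}$ ($L{\left(N \right)} = \frac{\frac{12}{N} - -16}{3} = \frac{\frac{12}{N} + 16}{3} = \frac{16 + \frac{12}{N}}{3} = \frac{16}{3} + \frac{4}{N}$)
$\frac{1269}{G} + \frac{L{\left(22 \right)}}{c{\left(-67,18 \right)}} = \frac{1269}{-178} + \frac{\frac{16}{3} + \frac{4}{22}}{18 \left(1 - 67\right)} = 1269 \left(- \frac{1}{178}\right) + \frac{\frac{16}{3} + 4 \cdot \frac{1}{22}}{18 \left(-66\right)} = - \frac{1269}{178} + \frac{\frac{16}{3} + \frac{2}{11}}{-1188} = - \frac{1269}{178} + \frac{182}{33} \left(- \frac{1}{1188}\right) = - \frac{1269}{178} - \frac{91}{19602} = - \frac{6222784}{872289}$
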